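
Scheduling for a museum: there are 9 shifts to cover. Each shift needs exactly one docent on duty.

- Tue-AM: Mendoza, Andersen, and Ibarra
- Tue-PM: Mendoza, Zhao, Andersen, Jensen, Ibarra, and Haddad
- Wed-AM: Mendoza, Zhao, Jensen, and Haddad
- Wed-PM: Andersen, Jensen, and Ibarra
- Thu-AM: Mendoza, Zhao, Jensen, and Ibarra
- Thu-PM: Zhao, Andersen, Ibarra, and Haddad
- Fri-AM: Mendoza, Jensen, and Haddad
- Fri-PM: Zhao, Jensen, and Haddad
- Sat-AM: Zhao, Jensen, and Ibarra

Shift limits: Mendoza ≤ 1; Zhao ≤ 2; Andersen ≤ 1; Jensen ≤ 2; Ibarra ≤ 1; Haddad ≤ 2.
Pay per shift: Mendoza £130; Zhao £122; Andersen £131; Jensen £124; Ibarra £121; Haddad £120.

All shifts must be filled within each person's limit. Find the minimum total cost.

Picking the cheapest available docent for each shift independently would cost £1084, but that ignores the shift limits.
An optimal schedule: Tue-AM→Mendoza, Tue-PM→Haddad, Wed-AM→Jensen, Wed-PM→Andersen, Thu-AM→Ibarra, Thu-PM→Haddad, Fri-AM→Jensen, Fri-PM→Zhao, Sat-AM→Zhao.
Total: 130 + 120 + 124 + 131 + 121 + 120 + 124 + 122 + 122 = £1114.

£1114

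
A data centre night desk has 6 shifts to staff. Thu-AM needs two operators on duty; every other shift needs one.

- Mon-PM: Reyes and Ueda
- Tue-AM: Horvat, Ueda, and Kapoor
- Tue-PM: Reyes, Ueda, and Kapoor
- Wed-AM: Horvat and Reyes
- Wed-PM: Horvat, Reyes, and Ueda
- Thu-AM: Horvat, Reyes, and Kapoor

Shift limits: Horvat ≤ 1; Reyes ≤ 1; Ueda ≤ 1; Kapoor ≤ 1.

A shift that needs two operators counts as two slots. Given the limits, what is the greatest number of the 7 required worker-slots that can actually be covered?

Total capacity across all operators is 1+1+1+1 = 4, and 7 slots are needed, so at most 4 can be filled.
An assignment achieving 4: Mon-PM→Reyes, Tue-AM→Ueda, Tue-PM→Kapoor, Wed-AM→Horvat.
Loads: Horvat 1/1, Reyes 1/1, Ueda 1/1, Kapoor 1/1.

4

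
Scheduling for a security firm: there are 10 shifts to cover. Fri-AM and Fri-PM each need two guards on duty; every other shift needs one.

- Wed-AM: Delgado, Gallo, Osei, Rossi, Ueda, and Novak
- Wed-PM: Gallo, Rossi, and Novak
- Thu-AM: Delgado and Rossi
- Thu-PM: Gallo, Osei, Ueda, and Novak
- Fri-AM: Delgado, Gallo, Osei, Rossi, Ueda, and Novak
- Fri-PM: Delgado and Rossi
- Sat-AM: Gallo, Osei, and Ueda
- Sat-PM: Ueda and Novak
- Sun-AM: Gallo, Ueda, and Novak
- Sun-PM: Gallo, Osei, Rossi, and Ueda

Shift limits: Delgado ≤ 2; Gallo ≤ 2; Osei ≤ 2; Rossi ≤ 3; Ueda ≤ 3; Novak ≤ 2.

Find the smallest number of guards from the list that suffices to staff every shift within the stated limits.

5

12 slots to fill and no one can take more than 3, so at least ⌈12/3⌉ = 4 guards are needed.
Any 4 guards together have capacity at most 3+3+2+2 = 10 < 12 slots, so 4 can never suffice.
Delgado, Gallo, Osei, Rossi, and Ueda alone can cover everything: Wed-AM→Ueda, Wed-PM→Gallo, Thu-AM→Delgado, Thu-PM→Osei, Fri-AM→Rossi+Ueda, Fri-PM→Delgado+Rossi, Sat-AM→Osei, Sat-PM→Ueda, Sun-AM→Gallo, Sun-PM→Rossi.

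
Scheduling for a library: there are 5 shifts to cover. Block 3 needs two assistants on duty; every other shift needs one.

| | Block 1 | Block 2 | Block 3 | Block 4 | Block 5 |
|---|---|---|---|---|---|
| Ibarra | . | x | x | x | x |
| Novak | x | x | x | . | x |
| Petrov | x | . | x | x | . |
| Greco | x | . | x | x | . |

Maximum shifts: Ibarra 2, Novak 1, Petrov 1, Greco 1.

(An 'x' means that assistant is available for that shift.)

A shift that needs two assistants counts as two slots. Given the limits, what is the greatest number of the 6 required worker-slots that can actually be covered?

5

Total capacity across all assistants is 2+1+1+1 = 5, and 6 slots are needed, so at most 5 can be filled.
An assignment achieving 5: Block 1→Novak, Block 2→Ibarra, Block 3→Greco, Block 4→Petrov, Block 5→Ibarra.
Loads: Ibarra 2/2, Novak 1/1, Petrov 1/1, Greco 1/1.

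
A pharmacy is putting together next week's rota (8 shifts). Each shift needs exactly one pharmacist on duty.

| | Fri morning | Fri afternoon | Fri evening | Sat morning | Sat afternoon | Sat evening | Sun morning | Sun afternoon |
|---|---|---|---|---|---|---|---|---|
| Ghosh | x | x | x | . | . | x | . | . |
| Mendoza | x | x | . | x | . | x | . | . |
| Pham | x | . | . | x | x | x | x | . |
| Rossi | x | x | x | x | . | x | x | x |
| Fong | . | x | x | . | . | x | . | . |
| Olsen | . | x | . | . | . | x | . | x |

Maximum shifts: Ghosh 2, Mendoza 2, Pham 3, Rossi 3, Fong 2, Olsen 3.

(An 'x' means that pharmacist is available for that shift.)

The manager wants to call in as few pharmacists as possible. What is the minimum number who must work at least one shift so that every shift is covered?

3

8 slots to fill and no one can take more than 3, so at least ⌈8/3⌉ = 3 pharmacists are needed.
Ghosh, Pham, and Rossi alone can cover everything: Fri morning→Rossi, Fri afternoon→Ghosh, Fri evening→Ghosh, Sat morning→Pham, Sat afternoon→Pham, Sat evening→Rossi, Sun morning→Pham, Sun afternoon→Rossi.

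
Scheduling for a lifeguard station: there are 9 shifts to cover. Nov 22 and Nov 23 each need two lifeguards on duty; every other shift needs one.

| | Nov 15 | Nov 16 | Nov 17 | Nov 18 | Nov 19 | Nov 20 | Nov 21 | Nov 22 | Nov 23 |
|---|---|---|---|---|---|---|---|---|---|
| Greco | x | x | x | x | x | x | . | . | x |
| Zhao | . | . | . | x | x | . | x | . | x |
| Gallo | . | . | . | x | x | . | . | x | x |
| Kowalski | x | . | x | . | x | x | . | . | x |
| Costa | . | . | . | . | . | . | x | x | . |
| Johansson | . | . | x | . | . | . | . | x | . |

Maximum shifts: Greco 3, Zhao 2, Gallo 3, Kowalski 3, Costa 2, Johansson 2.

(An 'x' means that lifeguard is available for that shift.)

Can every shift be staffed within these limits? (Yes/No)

Nov 16 can only be covered by Greco, so that assignment is forced.
One valid schedule: Nov 15→Greco, Nov 16→Greco, Nov 17→Kowalski, Nov 18→Zhao, Nov 19→Gallo, Nov 20→Greco, Nov 21→Zhao, Nov 22→Gallo+Costa, Nov 23→Gallo+Kowalski.
Loads: Greco 3/3, Zhao 2/2, Gallo 3/3, Kowalski 2/3, Costa 1/2, Johansson 0/2 — all within limits.

Yes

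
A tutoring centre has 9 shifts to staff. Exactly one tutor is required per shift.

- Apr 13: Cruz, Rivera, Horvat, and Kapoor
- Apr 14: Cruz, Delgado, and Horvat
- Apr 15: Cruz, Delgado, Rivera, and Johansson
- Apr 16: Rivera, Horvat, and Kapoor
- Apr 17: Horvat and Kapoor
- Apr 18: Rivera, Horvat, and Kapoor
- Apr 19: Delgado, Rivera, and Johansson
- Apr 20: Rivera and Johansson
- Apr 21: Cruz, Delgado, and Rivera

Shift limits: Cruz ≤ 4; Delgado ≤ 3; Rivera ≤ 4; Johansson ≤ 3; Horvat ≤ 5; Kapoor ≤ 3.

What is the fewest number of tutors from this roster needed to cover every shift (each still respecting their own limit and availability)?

9 slots to fill and no one can take more than 5, so at least ⌈9/5⌉ = 2 tutors are needed.
Rivera and Horvat alone can cover everything: Apr 13→Horvat, Apr 14→Horvat, Apr 15→Rivera, Apr 16→Horvat, Apr 17→Horvat, Apr 18→Horvat, Apr 19→Rivera, Apr 20→Rivera, Apr 21→Rivera.

2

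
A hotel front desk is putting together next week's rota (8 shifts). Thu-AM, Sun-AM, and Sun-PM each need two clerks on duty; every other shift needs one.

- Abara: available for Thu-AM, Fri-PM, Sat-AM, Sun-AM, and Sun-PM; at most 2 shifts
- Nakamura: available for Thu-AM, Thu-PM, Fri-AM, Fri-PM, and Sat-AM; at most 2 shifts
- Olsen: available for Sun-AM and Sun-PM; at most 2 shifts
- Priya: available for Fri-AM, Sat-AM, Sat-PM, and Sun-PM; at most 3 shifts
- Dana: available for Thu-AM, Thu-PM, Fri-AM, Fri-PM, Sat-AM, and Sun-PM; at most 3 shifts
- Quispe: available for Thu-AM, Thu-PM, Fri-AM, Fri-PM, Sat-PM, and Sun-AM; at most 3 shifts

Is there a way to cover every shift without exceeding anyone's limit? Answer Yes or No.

Yes

One valid schedule: Thu-AM→Dana+Quispe, Thu-PM→Nakamura, Fri-AM→Nakamura, Fri-PM→Abara, Sat-AM→Priya, Sat-PM→Priya, Sun-AM→Abara+Olsen, Sun-PM→Olsen+Priya.
Loads: Abara 2/2, Nakamura 2/2, Olsen 2/2, Priya 3/3, Dana 1/3, Quispe 1/3 — all within limits.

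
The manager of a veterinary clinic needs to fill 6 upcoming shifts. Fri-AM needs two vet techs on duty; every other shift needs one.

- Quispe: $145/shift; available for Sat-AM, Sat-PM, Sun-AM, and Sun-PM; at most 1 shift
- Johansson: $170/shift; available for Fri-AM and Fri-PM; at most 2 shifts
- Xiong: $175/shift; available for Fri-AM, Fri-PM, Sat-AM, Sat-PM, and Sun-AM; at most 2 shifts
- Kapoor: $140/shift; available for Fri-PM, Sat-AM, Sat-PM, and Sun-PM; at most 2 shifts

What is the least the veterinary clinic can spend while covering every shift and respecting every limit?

Fri-AM can only be covered by Johansson and Xiong, so that assignment is forced.
Picking the cheapest available vet tech for each shift independently would cost $1050, but that ignores the shift limits.
An optimal schedule: Fri-AM→Johansson+Xiong, Fri-PM→Johansson, Sat-AM→Xiong, Sat-PM→Kapoor, Sun-AM→Quispe, Sun-PM→Kapoor.
Total: 170 + 175 + 170 + 175 + 140 + 145 + 140 = $1115.

$1115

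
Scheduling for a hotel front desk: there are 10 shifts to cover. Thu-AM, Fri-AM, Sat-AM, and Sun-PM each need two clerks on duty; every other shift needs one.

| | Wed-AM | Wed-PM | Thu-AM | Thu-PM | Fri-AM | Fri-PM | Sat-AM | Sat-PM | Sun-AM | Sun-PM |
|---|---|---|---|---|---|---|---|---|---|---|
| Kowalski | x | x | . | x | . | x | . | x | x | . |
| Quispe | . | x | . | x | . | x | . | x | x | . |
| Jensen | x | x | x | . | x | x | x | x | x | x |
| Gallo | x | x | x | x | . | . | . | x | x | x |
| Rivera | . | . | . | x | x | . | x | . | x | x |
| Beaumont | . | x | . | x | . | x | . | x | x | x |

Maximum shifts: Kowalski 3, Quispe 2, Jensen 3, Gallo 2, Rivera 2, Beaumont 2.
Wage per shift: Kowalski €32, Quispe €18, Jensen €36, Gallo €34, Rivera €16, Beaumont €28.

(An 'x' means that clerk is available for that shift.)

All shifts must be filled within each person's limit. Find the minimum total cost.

€396

Thu-AM can only be covered by Jensen and Gallo, so that assignment is forced.
Fri-AM can only be covered by Jensen and Rivera, so that assignment is forced.
Sat-AM can only be covered by Jensen and Rivera, so that assignment is forced.
Picking the cheapest available clerk for each shift independently would cost €336, but that ignores the shift limits.
An optimal schedule: Wed-AM→Kowalski, Wed-PM→Kowalski, Thu-AM→Jensen+Gallo, Thu-PM→Quispe, Fri-AM→Jensen+Rivera, Fri-PM→Kowalski, Sat-AM→Jensen+Rivera, Sat-PM→Quispe, Sun-AM→Beaumont, Sun-PM→Gallo+Beaumont.
Total: 32 + 32 + 36 + 34 + 18 + 36 + 16 + 32 + 36 + 16 + 18 + 28 + 34 + 28 = €396.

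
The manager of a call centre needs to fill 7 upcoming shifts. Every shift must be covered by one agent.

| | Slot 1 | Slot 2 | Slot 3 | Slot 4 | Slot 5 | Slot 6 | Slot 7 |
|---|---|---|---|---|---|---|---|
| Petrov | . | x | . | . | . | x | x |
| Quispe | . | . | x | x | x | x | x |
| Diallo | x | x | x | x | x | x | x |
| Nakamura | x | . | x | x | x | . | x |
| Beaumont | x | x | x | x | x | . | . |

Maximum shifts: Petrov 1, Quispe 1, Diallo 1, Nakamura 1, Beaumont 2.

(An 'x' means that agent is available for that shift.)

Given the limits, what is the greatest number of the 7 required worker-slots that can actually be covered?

Total capacity across all agents is 1+1+1+1+2 = 6, and 7 slots are needed, so at most 6 can be filled.
An assignment achieving 6: Slot 1→Diallo, Slot 2→Petrov, Slot 3→Nakamura, Slot 4→Beaumont, Slot 5→Beaumont, Slot 6→Quispe.
Loads: Petrov 1/1, Quispe 1/1, Diallo 1/1, Nakamura 1/1, Beaumont 2/2.

6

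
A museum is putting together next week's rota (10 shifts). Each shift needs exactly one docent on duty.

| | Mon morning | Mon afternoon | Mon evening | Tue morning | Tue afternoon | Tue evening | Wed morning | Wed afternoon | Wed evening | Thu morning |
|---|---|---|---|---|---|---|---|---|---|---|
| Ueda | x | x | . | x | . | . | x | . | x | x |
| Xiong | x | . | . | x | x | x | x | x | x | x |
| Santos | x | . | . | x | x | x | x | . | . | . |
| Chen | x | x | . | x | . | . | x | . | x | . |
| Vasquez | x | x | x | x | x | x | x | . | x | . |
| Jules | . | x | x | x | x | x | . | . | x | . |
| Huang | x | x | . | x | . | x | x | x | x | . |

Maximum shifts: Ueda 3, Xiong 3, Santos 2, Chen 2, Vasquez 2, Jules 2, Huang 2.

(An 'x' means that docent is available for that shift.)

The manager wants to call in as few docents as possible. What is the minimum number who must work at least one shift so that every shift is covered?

10 slots to fill and no one can take more than 3, so at least ⌈10/3⌉ = 4 docents are needed.
Ueda, Xiong, Santos, and Vasquez alone can cover everything: Mon morning→Santos, Mon afternoon→Ueda, Mon evening→Vasquez, Tue morning→Santos, Tue afternoon→Xiong, Tue evening→Xiong, Wed morning→Vasquez, Wed afternoon→Xiong, Wed evening→Ueda, Thu morning→Ueda.

4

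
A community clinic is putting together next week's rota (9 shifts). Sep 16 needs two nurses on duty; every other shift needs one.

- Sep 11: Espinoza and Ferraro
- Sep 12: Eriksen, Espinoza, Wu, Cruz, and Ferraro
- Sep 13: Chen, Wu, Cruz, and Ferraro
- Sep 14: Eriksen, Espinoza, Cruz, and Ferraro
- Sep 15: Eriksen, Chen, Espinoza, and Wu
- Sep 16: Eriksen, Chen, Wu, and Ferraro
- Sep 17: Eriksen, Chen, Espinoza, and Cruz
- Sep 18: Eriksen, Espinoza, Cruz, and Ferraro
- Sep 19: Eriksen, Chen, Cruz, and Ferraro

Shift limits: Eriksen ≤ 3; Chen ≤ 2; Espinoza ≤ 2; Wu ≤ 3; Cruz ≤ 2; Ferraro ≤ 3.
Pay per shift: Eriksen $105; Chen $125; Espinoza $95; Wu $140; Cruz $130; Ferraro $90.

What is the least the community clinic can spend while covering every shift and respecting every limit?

Picking the cheapest available nurse for each shift independently would cost $925, but that ignores the shift limits.
An optimal schedule: Sep 11→Ferraro, Sep 12→Eriksen, Sep 13→Ferraro, Sep 14→Ferraro, Sep 15→Espinoza, Sep 16→Eriksen+Chen, Sep 17→Espinoza, Sep 18→Eriksen, Sep 19→Chen.
Total: 90 + 105 + 90 + 90 + 95 + 105 + 125 + 95 + 105 + 125 = $1025.

$1025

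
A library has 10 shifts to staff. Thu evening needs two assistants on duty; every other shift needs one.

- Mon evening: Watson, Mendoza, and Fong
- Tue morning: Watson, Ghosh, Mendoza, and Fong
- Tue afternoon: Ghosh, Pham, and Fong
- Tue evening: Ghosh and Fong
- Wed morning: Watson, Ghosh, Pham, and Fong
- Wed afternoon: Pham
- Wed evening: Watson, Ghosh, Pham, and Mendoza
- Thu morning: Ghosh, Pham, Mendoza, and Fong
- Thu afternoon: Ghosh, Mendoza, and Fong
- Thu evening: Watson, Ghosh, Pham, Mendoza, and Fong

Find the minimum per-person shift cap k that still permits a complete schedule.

With 5 assistants and 11 worker-slots to fill, someone must work at least ⌈11/5⌉ = 3 shifts, so k ≥ 3.
k = 3 works: Mon evening→Watson, Tue morning→Watson, Tue afternoon→Ghosh, Tue evening→Ghosh, Wed morning→Watson, Wed afternoon→Pham, Wed evening→Pham, Thu morning→Pham, Thu afternoon→Ghosh, Thu evening→Mendoza+Fong.
Loads: Watson 3, Ghosh 3, Pham 3, Mendoza 1, Fong 1 — all ≤ 3.

3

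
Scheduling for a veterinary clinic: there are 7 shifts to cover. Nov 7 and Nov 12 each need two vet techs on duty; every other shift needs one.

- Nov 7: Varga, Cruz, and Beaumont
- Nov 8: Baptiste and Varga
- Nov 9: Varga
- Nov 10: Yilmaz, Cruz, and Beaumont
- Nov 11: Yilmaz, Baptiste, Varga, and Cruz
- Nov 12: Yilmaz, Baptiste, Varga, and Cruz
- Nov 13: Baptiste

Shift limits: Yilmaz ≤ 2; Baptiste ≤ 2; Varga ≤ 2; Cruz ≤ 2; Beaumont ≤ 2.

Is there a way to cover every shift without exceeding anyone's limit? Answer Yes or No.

Yes

Nov 9 can only be covered by Varga, so that assignment is forced.
Nov 13 can only be covered by Baptiste, so that assignment is forced.
One valid schedule: Nov 7→Varga+Cruz, Nov 8→Baptiste, Nov 9→Varga, Nov 10→Beaumont, Nov 11→Yilmaz, Nov 12→Yilmaz+Cruz, Nov 13→Baptiste.
Loads: Yilmaz 2/2, Baptiste 2/2, Varga 2/2, Cruz 2/2, Beaumont 1/2 — all within limits.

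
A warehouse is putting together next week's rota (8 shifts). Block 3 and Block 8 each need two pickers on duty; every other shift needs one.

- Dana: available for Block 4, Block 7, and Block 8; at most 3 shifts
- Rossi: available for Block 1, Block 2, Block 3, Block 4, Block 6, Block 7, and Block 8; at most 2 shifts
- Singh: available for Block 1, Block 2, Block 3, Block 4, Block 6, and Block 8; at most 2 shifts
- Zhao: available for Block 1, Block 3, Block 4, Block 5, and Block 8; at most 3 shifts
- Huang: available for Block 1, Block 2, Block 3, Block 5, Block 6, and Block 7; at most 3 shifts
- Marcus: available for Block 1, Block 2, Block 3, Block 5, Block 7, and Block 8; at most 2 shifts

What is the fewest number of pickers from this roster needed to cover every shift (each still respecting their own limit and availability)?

10 slots to fill and no one can take more than 3, so at least ⌈10/3⌉ = 4 pickers are needed.
Dana, Rossi, Singh, and Zhao alone can cover everything: Block 1→Singh, Block 2→Rossi, Block 3→Singh+Zhao, Block 4→Dana, Block 5→Zhao, Block 6→Rossi, Block 7→Dana, Block 8→Dana+Zhao.

4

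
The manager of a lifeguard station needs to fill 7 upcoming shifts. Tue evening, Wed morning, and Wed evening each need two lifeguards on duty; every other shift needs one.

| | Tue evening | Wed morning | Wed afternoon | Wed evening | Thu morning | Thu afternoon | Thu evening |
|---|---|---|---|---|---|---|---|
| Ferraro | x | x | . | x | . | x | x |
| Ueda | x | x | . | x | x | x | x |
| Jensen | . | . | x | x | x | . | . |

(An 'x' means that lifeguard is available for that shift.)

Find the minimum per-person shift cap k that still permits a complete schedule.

4

With 3 lifeguards and 10 worker-slots to fill, someone must work at least ⌈10/3⌉ = 4 shifts, so k ≥ 4.
k = 4 works: Tue evening→Ferraro+Ueda, Wed morning→Ferraro+Ueda, Wed afternoon→Jensen, Wed evening→Ueda+Jensen, Thu morning→Ueda, Thu afternoon→Ferraro, Thu evening→Ferraro.
Loads: Ferraro 4, Ueda 4, Jensen 2 — all ≤ 4.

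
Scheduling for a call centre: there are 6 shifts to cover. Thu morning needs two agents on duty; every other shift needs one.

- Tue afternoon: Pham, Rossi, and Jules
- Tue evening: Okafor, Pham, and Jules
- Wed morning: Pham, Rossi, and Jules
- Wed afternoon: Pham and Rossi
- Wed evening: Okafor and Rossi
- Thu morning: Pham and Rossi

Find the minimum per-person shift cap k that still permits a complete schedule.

2

With 4 agents and 7 worker-slots to fill, someone must work at least ⌈7/4⌉ = 2 shifts, so k ≥ 2.
k = 2 works: Tue afternoon→Rossi, Tue evening→Okafor, Wed morning→Jules, Wed afternoon→Pham, Wed evening→Okafor, Thu morning→Pham+Rossi.
Loads: Okafor 2, Pham 2, Rossi 2, Jules 1 — all ≤ 2.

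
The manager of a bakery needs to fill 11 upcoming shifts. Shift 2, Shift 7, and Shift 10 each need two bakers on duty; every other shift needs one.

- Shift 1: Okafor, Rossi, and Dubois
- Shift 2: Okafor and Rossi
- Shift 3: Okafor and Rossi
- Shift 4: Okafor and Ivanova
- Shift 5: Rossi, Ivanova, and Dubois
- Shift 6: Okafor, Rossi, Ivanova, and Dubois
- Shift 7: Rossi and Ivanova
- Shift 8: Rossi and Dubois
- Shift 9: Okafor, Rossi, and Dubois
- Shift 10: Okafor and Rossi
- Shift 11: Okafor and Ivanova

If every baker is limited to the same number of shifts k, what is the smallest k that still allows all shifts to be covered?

With 4 bakers and 14 worker-slots to fill, someone must work at least ⌈14/4⌉ = 4 shifts, so k ≥ 4.
k = 4 works: Shift 1→Dubois, Shift 2→Okafor+Rossi, Shift 3→Okafor, Shift 4→Okafor, Shift 5→Ivanova, Shift 6→Ivanova, Shift 7→Rossi+Ivanova, Shift 8→Rossi, Shift 9→Dubois, Shift 10→Okafor+Rossi, Shift 11→Ivanova.
Loads: Okafor 4, Rossi 4, Ivanova 4, Dubois 2 — all ≤ 4.

4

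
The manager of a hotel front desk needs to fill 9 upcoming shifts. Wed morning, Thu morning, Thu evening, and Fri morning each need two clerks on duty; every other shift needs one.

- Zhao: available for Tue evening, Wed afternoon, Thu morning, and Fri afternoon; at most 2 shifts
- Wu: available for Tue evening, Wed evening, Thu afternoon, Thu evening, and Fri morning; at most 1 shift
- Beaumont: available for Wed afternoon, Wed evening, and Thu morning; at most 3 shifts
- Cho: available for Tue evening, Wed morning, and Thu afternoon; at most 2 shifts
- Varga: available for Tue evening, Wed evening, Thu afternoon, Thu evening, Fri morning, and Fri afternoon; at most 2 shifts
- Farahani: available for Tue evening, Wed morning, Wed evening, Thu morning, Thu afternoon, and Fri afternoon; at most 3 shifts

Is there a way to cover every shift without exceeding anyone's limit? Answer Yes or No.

Total capacity is 13 and 13 slots are needed, so capacity alone doesn't rule it out.
Shifts {Thu evening, Fri morning} need 4 worker-slots in total, but the clerks available for any of those shifts (Wu and Varga) can supply at most 3 among them. So no valid schedule exists.

No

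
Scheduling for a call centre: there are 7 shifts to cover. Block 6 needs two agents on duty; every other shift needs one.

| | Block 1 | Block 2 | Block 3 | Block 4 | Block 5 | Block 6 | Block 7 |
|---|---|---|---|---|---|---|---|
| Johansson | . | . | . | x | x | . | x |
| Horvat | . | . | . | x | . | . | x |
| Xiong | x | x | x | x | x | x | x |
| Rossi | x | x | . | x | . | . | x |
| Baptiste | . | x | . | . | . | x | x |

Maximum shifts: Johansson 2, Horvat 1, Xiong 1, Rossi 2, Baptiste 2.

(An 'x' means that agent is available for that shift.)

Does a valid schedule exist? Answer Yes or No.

Total capacity is 8 and 8 slots are needed, so capacity alone doesn't rule it out.
Shifts {Block 3, Block 6} need 3 worker-slots in total, but the agents available for any of those shifts (Xiong and Baptiste) can supply at most 2 among them. So no valid schedule exists.

No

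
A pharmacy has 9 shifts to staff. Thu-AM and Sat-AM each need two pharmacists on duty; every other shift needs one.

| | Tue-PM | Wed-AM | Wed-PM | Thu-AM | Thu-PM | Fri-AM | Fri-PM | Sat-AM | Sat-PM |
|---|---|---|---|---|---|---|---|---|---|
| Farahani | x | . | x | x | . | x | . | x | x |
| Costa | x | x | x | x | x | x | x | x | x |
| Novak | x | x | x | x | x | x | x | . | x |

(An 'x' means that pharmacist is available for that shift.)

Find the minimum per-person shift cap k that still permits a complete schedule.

4

With 3 pharmacists and 11 worker-slots to fill, someone must work at least ⌈11/3⌉ = 4 shifts, so k ≥ 4.
k = 4 works: Tue-PM→Farahani, Wed-AM→Costa, Wed-PM→Farahani, Thu-AM→Farahani+Novak, Thu-PM→Costa, Fri-AM→Novak, Fri-PM→Costa, Sat-AM→Farahani+Costa, Sat-PM→Novak.
Loads: Farahani 4, Costa 4, Novak 3 — all ≤ 4.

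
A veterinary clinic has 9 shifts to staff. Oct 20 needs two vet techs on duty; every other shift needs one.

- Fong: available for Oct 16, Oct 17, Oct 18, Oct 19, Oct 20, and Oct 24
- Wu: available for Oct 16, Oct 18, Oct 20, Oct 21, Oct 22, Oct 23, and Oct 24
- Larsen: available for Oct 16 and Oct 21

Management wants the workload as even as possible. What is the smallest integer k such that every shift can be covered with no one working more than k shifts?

With 3 vet techs and 10 worker-slots to fill, someone must work at least ⌈10/3⌉ = 4 shifts, so k ≥ 4.
k = 4 works: Oct 16→Larsen, Oct 17→Fong, Oct 18→Fong, Oct 19→Fong, Oct 20→Fong+Wu, Oct 21→Larsen, Oct 22→Wu, Oct 23→Wu, Oct 24→Wu.
Loads: Fong 4, Wu 4, Larsen 2 — all ≤ 4.

4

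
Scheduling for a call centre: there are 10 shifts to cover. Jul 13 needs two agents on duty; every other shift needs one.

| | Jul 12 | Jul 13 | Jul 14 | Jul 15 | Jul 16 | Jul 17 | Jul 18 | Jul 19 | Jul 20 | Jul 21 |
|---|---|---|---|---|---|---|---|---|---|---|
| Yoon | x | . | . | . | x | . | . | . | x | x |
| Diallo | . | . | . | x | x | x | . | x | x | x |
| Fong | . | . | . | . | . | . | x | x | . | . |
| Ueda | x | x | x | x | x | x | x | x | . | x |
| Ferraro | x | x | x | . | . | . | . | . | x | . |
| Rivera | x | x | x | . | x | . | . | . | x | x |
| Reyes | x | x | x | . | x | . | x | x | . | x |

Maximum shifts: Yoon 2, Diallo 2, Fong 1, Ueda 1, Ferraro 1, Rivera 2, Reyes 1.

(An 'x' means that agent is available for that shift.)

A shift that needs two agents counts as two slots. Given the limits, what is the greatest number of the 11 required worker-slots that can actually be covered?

10

Total capacity across all agents is 2+2+1+1+1+2+1 = 10, and 11 slots are needed, so at most 10 can be filled.
An assignment achieving 10: Jul 12→Yoon, Jul 13→Ueda+Ferraro, Jul 14→Rivera, Jul 15→Diallo, Jul 16→Rivera, Jul 17→Diallo, Jul 18→Fong, Jul 19→Reyes, Jul 20→Yoon.
Loads: Yoon 2/2, Diallo 2/2, Fong 1/1, Ueda 1/1, Ferraro 1/1, Rivera 2/2, Reyes 1/1.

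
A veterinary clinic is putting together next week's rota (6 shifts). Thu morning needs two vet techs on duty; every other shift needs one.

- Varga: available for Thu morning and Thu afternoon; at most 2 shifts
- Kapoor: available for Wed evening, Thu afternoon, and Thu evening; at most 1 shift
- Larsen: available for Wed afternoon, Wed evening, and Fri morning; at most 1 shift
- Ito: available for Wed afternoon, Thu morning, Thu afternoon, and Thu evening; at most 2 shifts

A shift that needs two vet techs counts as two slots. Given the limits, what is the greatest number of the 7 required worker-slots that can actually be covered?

6

Total capacity across all vet techs is 2+1+1+2 = 6, and 7 slots are needed, so at most 6 can be filled.
An assignment achieving 6: Wed afternoon→Ito, Wed evening→Kapoor, Thu morning→Varga+Ito, Thu afternoon→Varga, Fri morning→Larsen.
Loads: Varga 2/2, Kapoor 1/1, Larsen 1/1, Ito 2/2.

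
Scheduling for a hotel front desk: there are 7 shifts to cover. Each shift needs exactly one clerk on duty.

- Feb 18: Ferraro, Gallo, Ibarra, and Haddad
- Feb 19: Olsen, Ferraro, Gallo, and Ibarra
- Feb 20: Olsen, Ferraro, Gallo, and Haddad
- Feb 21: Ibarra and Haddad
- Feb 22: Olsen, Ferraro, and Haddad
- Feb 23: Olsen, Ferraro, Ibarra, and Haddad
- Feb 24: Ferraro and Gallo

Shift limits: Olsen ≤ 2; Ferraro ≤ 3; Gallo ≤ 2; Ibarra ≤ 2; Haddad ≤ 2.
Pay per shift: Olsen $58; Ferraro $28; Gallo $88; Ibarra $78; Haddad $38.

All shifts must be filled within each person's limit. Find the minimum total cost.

$276

Picking the cheapest available clerk for each shift independently would cost $206, but that ignores the shift limits.
An optimal schedule: Feb 18→Ferraro, Feb 19→Olsen, Feb 20→Haddad, Feb 21→Haddad, Feb 22→Ferraro, Feb 23→Olsen, Feb 24→Ferraro.
Total: 28 + 58 + 38 + 38 + 28 + 58 + 28 = $276.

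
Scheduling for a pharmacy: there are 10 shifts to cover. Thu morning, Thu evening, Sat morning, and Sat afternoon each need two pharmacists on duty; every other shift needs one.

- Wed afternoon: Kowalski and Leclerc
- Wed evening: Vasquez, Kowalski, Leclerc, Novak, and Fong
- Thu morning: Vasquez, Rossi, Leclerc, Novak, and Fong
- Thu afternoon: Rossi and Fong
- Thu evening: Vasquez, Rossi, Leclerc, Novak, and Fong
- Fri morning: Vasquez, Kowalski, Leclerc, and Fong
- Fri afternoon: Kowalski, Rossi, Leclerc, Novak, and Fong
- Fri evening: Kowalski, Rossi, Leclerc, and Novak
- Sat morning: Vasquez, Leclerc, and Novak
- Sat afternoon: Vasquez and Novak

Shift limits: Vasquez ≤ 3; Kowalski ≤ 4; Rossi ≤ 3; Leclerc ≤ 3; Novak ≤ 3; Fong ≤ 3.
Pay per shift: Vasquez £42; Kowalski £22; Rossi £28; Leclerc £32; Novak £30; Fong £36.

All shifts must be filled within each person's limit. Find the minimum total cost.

Sat afternoon can only be covered by Vasquez and Novak, so that assignment is forced.
Picking the cheapest available pharmacist for each shift independently would cost £388, but that ignores the shift limits.
An optimal schedule: Wed afternoon→Kowalski, Wed evening→Kowalski, Thu morning→Rossi+Leclerc, Thu afternoon→Rossi, Thu evening→Novak+Leclerc, Fri morning→Kowalski, Fri afternoon→Rossi, Fri evening→Kowalski, Sat morning→Novak+Leclerc, Sat afternoon→Novak+Vasquez.
Total: 22 + 22 + 28 + 32 + 28 + 30 + 32 + 22 + 28 + 22 + 30 + 32 + 30 + 42 = £400.

£400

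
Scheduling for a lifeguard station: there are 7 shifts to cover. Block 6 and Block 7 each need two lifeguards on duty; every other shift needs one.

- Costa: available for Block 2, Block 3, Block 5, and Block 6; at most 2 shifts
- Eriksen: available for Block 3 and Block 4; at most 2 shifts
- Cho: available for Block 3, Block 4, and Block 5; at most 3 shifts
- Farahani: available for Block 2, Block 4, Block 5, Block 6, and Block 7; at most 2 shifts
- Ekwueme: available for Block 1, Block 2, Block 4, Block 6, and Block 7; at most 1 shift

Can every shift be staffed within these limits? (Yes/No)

No

Total capacity is 10 and 9 slots are needed, so capacity alone doesn't rule it out.
Shifts {Block 1, Block 7} need 3 worker-slots in total, but the lifeguards available for any of those shifts (Farahani and Ekwueme) can supply at most 2 among them. So no valid schedule exists.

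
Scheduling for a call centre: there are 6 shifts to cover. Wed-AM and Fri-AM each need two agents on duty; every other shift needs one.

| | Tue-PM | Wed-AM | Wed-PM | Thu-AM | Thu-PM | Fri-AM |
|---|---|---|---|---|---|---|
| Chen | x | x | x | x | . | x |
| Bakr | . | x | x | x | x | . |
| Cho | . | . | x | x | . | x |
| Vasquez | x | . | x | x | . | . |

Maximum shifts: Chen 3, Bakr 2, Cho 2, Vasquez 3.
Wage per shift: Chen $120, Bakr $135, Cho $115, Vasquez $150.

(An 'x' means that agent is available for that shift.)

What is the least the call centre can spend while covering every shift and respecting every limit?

Wed-AM can only be covered by Chen and Bakr, so that assignment is forced.
Thu-PM can only be covered by Bakr, so that assignment is forced.
Fri-AM can only be covered by Chen and Cho, so that assignment is forced.
Picking the cheapest available agent for each shift independently would cost $975, but that ignores the shift limits.
An optimal schedule: Tue-PM→Chen, Wed-AM→Chen+Bakr, Wed-PM→Cho, Thu-AM→Vasquez, Thu-PM→Bakr, Fri-AM→Chen+Cho.
Total: 120 + 120 + 135 + 115 + 150 + 135 + 120 + 115 = $1010.

$1010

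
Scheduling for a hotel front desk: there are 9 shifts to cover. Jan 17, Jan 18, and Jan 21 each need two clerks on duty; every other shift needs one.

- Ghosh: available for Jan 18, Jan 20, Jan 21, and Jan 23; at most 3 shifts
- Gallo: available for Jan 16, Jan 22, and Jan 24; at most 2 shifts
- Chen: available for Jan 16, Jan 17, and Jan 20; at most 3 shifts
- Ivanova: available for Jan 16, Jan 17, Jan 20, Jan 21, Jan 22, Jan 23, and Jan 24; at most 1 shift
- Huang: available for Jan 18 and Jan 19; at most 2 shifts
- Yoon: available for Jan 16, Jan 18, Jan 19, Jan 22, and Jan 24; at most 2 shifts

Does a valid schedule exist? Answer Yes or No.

No

Total capacity is 13 and 12 slots are needed, so capacity alone doesn't rule it out.
Shifts {Jan 17, Jan 21} need 4 worker-slots in total, but the clerks available for any of those shifts (Ghosh, Chen, and Ivanova) can supply at most 3 among them. So no valid schedule exists.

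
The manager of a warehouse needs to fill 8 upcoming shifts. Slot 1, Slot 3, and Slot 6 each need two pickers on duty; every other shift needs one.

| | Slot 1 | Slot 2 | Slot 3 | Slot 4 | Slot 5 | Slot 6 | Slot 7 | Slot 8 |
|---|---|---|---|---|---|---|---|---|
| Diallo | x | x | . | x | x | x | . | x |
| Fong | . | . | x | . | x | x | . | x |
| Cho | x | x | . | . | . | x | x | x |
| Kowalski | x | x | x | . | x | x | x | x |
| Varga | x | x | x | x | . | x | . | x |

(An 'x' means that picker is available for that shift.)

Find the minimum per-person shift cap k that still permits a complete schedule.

3

With 5 pickers and 11 worker-slots to fill, someone must work at least ⌈11/5⌉ = 3 shifts, so k ≥ 3.
k = 3 works: Slot 1→Cho+Kowalski, Slot 2→Diallo, Slot 3→Fong+Kowalski, Slot 4→Diallo, Slot 5→Diallo, Slot 6→Fong+Cho, Slot 7→Cho, Slot 8→Fong.
Loads: Diallo 3, Fong 3, Cho 3, Kowalski 2, Varga 0 — all ≤ 3.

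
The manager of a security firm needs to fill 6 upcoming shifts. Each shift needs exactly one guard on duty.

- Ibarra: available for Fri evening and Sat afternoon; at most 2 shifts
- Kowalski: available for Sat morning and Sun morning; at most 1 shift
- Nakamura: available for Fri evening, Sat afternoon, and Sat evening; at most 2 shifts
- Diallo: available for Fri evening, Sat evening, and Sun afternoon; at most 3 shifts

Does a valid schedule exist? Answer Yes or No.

Total capacity is 8 and 6 slots are needed, so capacity alone doesn't rule it out.
Shifts {Sat morning, Sun morning} need 2 worker-slots in total, but the guards available for any of those shifts (Kowalski) can supply at most 1 among them. So no valid schedule exists.

No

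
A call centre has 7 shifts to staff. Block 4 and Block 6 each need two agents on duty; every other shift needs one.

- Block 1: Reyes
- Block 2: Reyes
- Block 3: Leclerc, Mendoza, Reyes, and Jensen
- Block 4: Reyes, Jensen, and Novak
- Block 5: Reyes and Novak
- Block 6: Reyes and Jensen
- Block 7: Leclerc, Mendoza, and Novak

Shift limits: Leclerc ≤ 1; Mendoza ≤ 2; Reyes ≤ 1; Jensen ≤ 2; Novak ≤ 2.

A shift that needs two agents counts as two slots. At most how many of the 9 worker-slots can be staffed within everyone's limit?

Total capacity across all agents is 1+2+1+2+2 = 8, and 9 slots are needed, so at most 8 can be filled.
Shifts {Block 1, Block 2} need 2 slots but only Reyes are available for them, supplying at most 1 — so at least 1 slot must go unfilled.
An assignment achieving 7: Block 1→Reyes, Block 3→Mendoza, Block 4→Jensen+Novak, Block 5→Novak, Block 6→Jensen, Block 7→Leclerc.
Loads: Leclerc 1/1, Mendoza 1/2, Reyes 1/1, Jensen 2/2, Novak 2/2.

7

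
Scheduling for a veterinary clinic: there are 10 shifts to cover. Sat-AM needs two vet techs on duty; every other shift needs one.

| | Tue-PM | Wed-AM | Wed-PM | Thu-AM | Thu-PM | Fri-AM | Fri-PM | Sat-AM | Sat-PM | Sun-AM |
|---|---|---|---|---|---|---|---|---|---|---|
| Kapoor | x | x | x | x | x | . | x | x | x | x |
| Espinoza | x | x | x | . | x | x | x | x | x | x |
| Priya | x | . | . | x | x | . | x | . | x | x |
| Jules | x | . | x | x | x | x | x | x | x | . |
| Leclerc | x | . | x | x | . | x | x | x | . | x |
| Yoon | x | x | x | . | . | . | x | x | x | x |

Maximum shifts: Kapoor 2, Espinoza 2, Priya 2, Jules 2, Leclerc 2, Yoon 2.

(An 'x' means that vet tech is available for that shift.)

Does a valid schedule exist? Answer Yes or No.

Yes

One valid schedule: Tue-PM→Jules, Wed-AM→Kapoor, Wed-PM→Jules, Thu-AM→Kapoor, Thu-PM→Espinoza, Fri-AM→Espinoza, Fri-PM→Leclerc, Sat-AM→Leclerc+Yoon, Sat-PM→Priya, Sun-AM→Priya.
Loads: Kapoor 2/2, Espinoza 2/2, Priya 2/2, Jules 2/2, Leclerc 2/2, Yoon 1/2 — all within limits.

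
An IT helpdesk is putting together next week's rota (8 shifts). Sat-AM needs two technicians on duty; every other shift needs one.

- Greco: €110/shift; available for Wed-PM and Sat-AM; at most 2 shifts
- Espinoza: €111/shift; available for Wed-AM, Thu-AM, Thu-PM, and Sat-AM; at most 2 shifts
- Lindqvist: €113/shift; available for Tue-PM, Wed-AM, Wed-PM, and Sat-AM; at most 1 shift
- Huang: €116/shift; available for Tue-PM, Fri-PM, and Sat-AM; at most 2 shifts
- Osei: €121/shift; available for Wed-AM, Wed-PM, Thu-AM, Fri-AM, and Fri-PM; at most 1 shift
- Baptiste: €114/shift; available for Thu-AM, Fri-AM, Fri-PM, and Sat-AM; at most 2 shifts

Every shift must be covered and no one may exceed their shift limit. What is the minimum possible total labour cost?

€1015

Thu-PM can only be covered by Espinoza, so that assignment is forced.
Picking the cheapest available technician for each shift independently would cost €1005, but that ignores the shift limits.
An optimal schedule: Tue-PM→Lindqvist, Wed-AM→Espinoza, Wed-PM→Greco, Thu-AM→Baptiste, Thu-PM→Espinoza, Fri-AM→Baptiste, Fri-PM→Huang, Sat-AM→Greco+Huang.
Total: 113 + 111 + 110 + 114 + 111 + 114 + 116 + 110 + 116 = €1015.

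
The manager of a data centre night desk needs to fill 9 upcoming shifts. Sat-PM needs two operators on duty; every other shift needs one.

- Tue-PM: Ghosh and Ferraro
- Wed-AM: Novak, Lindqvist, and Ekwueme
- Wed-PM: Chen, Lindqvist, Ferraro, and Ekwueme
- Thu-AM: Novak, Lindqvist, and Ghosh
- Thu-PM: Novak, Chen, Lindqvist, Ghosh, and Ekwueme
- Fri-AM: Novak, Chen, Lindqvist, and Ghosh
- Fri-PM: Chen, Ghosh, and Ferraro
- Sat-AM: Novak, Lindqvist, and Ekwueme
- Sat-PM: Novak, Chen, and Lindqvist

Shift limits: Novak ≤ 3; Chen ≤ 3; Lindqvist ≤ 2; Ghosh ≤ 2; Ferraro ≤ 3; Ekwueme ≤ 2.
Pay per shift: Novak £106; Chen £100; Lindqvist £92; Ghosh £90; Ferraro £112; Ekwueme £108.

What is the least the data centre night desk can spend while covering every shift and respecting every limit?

Picking the cheapest available operator for each shift independently would cost £918, but that ignores the shift limits.
An optimal schedule: Tue-PM→Ghosh, Wed-AM→Novak, Wed-PM→Chen, Thu-AM→Novak, Thu-PM→Ghosh, Fri-AM→Lindqvist, Fri-PM→Chen, Sat-AM→Novak, Sat-PM→Chen+Lindqvist.
Total: 90 + 106 + 100 + 106 + 90 + 92 + 100 + 106 + 100 + 92 = £982.

£982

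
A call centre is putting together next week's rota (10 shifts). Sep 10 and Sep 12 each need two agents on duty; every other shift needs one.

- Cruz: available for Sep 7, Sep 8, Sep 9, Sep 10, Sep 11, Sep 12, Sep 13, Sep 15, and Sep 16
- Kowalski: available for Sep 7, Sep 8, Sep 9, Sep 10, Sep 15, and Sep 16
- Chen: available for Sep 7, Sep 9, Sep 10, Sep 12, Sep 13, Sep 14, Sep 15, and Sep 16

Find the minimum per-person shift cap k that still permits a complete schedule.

4

With 3 agents and 12 worker-slots to fill, someone must work at least ⌈12/3⌉ = 4 shifts, so k ≥ 4.
k = 4 works: Sep 7→Kowalski, Sep 8→Cruz, Sep 9→Kowalski, Sep 10→Kowalski+Chen, Sep 11→Cruz, Sep 12→Cruz+Chen, Sep 13→Cruz, Sep 14→Chen, Sep 15→Kowalski, Sep 16→Chen.
Loads: Cruz 4, Kowalski 4, Chen 4 — all ≤ 4.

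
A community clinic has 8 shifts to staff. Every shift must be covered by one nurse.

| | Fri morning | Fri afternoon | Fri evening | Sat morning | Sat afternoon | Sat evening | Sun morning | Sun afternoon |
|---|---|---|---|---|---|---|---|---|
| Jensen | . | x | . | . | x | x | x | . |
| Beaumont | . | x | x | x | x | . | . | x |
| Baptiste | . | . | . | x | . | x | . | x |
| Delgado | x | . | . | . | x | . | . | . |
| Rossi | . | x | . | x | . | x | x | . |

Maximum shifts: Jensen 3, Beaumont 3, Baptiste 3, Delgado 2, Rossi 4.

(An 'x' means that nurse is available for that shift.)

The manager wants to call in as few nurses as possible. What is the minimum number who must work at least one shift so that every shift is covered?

8 slots to fill and no one can take more than 4, so at least ⌈8/4⌉ = 2 nurses are needed.
Any 2 nurses together have capacity at most 4+3 = 7 < 8 slots, so 2 can never suffice.
Jensen, Beaumont, and Delgado alone can cover everything: Fri morning→Delgado, Fri afternoon→Jensen, Fri evening→Beaumont, Sat morning→Beaumont, Sat afternoon→Delgado, Sat evening→Jensen, Sun morning→Jensen, Sun afternoon→Beaumont.

3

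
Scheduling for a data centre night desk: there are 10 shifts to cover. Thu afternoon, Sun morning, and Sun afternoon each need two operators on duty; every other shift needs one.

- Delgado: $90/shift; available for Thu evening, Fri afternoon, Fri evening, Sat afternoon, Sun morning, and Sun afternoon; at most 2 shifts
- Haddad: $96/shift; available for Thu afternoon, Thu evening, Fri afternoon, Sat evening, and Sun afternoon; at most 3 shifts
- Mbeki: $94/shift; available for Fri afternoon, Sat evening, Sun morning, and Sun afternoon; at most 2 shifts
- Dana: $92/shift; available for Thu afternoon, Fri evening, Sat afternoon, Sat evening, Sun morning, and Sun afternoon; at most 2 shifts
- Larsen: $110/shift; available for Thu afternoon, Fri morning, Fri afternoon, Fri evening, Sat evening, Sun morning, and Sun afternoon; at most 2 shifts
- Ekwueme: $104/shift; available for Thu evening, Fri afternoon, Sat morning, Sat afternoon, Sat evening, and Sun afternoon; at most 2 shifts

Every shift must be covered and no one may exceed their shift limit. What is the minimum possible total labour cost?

Fri morning can only be covered by Larsen, so that assignment is forced.
Sat morning can only be covered by Ekwueme, so that assignment is forced.
Picking the cheapest available operator for each shift independently would cost $1218, but that ignores the shift limits.
An optimal schedule: Thu afternoon→Haddad+Dana, Thu evening→Delgado, Fri morning→Larsen, Fri afternoon→Haddad, Fri evening→Delgado, Sat morning→Ekwueme, Sat afternoon→Dana, Sat evening→Haddad, Sun morning→Mbeki+Larsen, Sun afternoon→Mbeki+Ekwueme.
Total: 96 + 92 + 90 + 110 + 96 + 90 + 104 + 92 + 96 + 94 + 110 + 94 + 104 = $1268.

$1268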